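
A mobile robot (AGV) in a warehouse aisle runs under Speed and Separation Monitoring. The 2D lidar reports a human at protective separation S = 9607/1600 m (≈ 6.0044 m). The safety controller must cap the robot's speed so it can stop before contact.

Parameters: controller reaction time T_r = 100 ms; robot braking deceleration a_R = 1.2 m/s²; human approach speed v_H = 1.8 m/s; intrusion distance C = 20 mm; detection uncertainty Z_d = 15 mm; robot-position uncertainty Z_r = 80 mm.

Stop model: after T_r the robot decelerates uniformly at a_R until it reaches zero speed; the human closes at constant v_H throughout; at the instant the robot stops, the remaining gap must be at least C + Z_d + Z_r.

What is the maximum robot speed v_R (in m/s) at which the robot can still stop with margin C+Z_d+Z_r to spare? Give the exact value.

v_R_max = 9/4 m/s = 2.2500 m/s

at the boundary: (5/12)·v² + (8/5)·v + (-1827/320) = 0
  disc = (8/5)² − 4·(5/12)·(-1827/320) = 19321/1600 ; √disc = 139/40
  v_R = (−(8/5) + 139/40) / (2·(5/12)) = 9/4 m/s
check:
T_s = v_R/a_R = (9/4)/(6/5) = 1.8750 s
robot in T_r: 2.2500·0.1000 = 0.2250 m
braking distance = 2.2500²/(2·1.2000) = 2.1094 m
human over T_r+T_s: 1.8000·(0.1000+1.8750) = 3.5550 m
C+Z_d+Z_r = 0.0200+0.0150+0.0800 = 0.1150 m
sum ≈ 0.2250+2.1094+3.5550+0.1150 ≈ 6.0044 m = S ✓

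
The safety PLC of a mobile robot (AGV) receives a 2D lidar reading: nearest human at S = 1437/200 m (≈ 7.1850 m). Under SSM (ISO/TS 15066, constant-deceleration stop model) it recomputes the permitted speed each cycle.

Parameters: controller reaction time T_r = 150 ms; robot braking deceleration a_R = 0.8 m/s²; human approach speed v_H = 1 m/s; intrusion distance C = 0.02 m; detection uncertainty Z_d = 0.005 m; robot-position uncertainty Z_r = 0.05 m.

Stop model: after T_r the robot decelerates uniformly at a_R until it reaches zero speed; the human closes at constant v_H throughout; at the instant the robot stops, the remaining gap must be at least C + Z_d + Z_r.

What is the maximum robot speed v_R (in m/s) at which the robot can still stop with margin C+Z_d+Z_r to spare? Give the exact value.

v_R_max = 12/5 m/s = 2.4000 m/s

at the boundary: (5/8)·v² + (7/5)·v + (-174/25) = 0
  disc = (7/5)² − 4·(5/8)·(-174/25) = 484/25 ; √disc = 22/5
  v_R = (−(7/5) + 22/5) / (2·(5/8)) = 12/5 m/s
check:
braking lasts T_s = (12/5)/(4/5) = 3.0000 s
reaction-phase robot travel = 2.4000·0.1500 = 0.3600 m
robot under decel: 2.4000²/(2·0.8000) = 3.6000 m
person approaches 1.0000·(0.1500+3.0000) = 3.1500 m
C+Z_d+Z_r = 0.0200+0.0050+0.0500 = 0.0750 m
sum ≈ 0.3600+3.6000+3.1500+0.0750 ≈ 7.1850 m = S ✓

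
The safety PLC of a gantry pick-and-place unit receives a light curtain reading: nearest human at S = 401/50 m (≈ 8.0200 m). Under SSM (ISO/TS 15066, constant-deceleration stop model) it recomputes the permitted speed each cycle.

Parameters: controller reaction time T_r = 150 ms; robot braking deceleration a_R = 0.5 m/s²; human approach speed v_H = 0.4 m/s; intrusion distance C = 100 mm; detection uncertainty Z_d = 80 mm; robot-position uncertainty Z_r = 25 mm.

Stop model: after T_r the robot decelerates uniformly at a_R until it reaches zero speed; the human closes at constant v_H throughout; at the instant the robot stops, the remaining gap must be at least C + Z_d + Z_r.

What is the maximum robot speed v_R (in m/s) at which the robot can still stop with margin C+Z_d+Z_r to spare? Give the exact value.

v_R_max = 47/20 m/s = 2.3500 m/s

quadratic (1)·v² + (19/20)·v + (-1551/200) = 0
  disc = (19/20)² − 4·(1)·(-1551/200) = 12769/400 ; √disc = 113/20
  v_R = (−(19/20) + 113/20) / (2·(1)) = 47/20 m/s
check:
T_s = v_R/a_R = (47/20)/(1/2) = 4.7000 s
robot covers v_R·T_r = 2.3500·0.1500 = 0.3525 m before braking
braking distance = 2.3500²/(2·0.5000) = 5.5225 m
human over T_r+T_s: 0.4000·(0.1500+4.7000) = 1.9400 m
margins: 0.1000+0.0800+0.0250 = 0.2050 m
sum ≈ 0.3525+5.5225+1.9400+0.2050 ≈ 8.0200 m = S ✓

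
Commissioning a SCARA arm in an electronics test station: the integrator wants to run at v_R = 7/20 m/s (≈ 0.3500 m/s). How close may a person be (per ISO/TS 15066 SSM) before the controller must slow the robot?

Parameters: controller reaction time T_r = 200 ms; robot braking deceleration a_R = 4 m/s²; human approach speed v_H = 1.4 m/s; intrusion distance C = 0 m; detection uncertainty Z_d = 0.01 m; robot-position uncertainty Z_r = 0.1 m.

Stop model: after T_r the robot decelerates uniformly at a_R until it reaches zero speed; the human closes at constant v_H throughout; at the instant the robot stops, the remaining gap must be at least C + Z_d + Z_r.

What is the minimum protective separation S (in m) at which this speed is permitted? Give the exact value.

braking lasts T_s = (7/20)/4 = 0.0875 s
robot covers v_R·T_r = 0.3500·0.2000 = 0.0700 m before braking
robot covers 0.3500·0.0875 − ½·4.0000·0.0875² = 0.0153 m while stopping
person approaches 1.4000·(0.2000+0.0875) = 0.4025 m
C+Z_d+Z_r = 0.0000+0.0100+0.1000 = 0.1100 m
S_min ≈ 0.0700+0.0153+0.4025+0.1100  ⇒  S_min = 1913/3200 m

S_min = 1913/3200 m = 0.5978 m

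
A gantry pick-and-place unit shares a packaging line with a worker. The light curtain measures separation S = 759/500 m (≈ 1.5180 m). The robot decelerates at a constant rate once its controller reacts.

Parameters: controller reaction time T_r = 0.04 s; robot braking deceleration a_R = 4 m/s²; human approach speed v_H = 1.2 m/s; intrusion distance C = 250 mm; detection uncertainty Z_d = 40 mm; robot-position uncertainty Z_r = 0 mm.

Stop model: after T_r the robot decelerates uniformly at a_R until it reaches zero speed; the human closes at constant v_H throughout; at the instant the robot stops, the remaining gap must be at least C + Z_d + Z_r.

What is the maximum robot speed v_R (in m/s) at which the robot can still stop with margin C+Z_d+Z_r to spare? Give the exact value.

at the boundary: (1/8)·v² + (17/50)·v + (-59/50) = 0
  disc = (17/50)² − 4·(1/8)·(-59/50) = 441/625 ; √disc = 21/25
  v_R = (−(17/50) + 21/25) / (2·(1/8)) = 2 m/s
check:
stop time T_s = 2/4 = 0.5000 s
robot covers v_R·T_r = 2.0000·0.0400 = 0.0800 m before braking
braking distance = 2.0000²/(2·4.0000) = 0.5000 m
human over T_r+T_s: 1.2000·(0.0400+0.5000) = 0.6480 m
C+Z_d+Z_r = 0.2500+0.0400+0.0000 = 0.2900 m
sum ≈ 0.0800+0.5000+0.6480+0.2900 ≈ 1.5180 m = S ✓

v_R_max = 2 m/s = 2.0000 m/s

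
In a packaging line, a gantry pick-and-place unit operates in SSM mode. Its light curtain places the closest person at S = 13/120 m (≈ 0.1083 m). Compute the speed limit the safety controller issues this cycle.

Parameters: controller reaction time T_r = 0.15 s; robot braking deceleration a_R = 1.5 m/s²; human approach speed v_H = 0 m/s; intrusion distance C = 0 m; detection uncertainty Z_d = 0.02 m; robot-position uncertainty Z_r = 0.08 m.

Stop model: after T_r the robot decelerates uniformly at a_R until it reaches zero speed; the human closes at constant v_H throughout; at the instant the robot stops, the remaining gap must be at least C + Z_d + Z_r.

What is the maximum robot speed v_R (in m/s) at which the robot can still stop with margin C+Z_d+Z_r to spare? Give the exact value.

quadratic (1/3)·v² + (3/20)·v + (-1/120) = 0
  disc = (3/20)² − 4·(1/3)·(-1/120) = 121/3600 ; √disc = 11/60
  v_R = (−(3/20) + 11/60) / (2·(1/3)) = 1/20 m/s
check:
T_s = v_R/a_R = (1/20)/(3/2) = 0.0333 s
robot in T_r: 0.0500·0.1500 = 0.0075 m
braking distance = 0.0500²/(2·1.5000) = 0.0008 m
person approaches 0.0000·(0.1500+0.0333) = 0.0000 m
margins: 0.0000+0.0200+0.0800 = 0.1000 m
sum ≈ 0.0075+0.0008+0.0000+0.1000 ≈ 0.1083 m = S ✓

v_R_max = 1/20 m/s = 0.0500 m/s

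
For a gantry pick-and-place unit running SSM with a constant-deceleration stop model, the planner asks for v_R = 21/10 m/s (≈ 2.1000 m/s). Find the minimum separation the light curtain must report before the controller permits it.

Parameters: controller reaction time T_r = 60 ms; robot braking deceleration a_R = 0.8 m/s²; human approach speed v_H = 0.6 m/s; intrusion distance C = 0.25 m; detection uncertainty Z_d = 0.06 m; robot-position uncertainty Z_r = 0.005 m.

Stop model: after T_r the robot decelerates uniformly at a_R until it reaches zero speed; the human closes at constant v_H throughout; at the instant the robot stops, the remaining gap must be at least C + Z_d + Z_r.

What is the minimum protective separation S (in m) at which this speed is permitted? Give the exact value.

T_s = v_R/a_R = (21/10)/(4/5) = 2.6250 s
reaction-phase robot travel = 2.1000·0.0600 = 0.1260 m
braking distance = 2.1000²/(2·0.8000) = 2.7563 m
person approaches 0.6000·(0.0600+2.6250) = 1.6110 m
C+Z_d+Z_r = 0.2500+0.0600+0.0050 = 0.3150 m
S_min ≈ 0.1260+2.7563+1.6110+0.3150  ⇒  S_min = 19233/4000 m

S_min = 19233/4000 m = 4.8083 m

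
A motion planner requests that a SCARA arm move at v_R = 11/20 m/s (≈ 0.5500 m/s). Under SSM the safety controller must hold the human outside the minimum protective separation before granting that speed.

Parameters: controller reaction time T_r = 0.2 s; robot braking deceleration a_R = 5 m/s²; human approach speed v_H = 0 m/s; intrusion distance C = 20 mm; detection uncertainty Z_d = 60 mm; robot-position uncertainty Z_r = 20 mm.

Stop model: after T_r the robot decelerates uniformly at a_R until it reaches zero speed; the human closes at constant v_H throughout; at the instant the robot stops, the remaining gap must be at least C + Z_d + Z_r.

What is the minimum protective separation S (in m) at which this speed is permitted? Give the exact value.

T_s = v_R/a_R = (11/20)/5 = 0.1100 s
robot in T_r: 0.5500·0.2000 = 0.1100 m
braking distance = 0.5500²/(2·5.0000) = 0.0302 m
human over T_r+T_s: 0.0000·(0.2000+0.1100) = 0.0000 m
margins: 0.0200+0.0600+0.0200 = 0.1000 m
S_min ≈ 0.1100+0.0302+0.0000+0.1000  ⇒  S_min = 961/4000 m

S_min = 961/4000 m = 0.2402 m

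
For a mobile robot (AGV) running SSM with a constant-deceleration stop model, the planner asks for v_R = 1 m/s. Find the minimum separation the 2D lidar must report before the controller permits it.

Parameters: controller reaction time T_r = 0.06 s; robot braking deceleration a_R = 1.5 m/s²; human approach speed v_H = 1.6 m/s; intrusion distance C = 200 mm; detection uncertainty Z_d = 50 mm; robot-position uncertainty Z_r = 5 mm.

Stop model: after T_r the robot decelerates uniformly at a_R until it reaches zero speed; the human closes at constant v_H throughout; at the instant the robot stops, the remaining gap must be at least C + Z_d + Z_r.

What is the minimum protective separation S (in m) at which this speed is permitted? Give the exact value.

braking lasts T_s = 1/(3/2) = 0.6667 s
reaction-phase robot travel = 1.0000·0.0600 = 0.0600 m
robot covers 1.0000·0.6667 − ½·1.5000·0.6667² = 0.3333 m while stopping
person approaches 1.6000·(0.0600+0.6667) = 1.1627 m
margins: 0.2000+0.0500+0.0050 = 0.2550 m
S_min ≈ 0.0600+0.3333+1.1627+0.2550  ⇒  S_min = 1811/1000 m

S_min = 1811/1000 m = 1.8110 m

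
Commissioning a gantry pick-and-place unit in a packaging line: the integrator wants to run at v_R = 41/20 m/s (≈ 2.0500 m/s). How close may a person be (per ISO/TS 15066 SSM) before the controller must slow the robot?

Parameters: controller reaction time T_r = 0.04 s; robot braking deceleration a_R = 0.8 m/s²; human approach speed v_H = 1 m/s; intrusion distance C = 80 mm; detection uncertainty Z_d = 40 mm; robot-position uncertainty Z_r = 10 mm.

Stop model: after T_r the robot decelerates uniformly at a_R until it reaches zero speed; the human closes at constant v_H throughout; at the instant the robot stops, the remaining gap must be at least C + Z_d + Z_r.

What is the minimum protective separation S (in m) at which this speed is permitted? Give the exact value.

S_min = 87057/16000 m = 5.4411 m

braking lasts T_s = (41/20)/(4/5) = 2.5625 s
robot covers v_R·T_r = 2.0500·0.0400 = 0.0820 m before braking
robot under decel: 2.0500²/(2·0.8000) = 2.6266 m
person approaches 1.0000·(0.0400+2.5625) = 2.6025 m
C+Z_d+Z_r = 0.0800+0.0400+0.0100 = 0.1300 m
S_min ≈ 0.0820+2.6266+2.6025+0.1300  ⇒  S_min = 87057/16000 m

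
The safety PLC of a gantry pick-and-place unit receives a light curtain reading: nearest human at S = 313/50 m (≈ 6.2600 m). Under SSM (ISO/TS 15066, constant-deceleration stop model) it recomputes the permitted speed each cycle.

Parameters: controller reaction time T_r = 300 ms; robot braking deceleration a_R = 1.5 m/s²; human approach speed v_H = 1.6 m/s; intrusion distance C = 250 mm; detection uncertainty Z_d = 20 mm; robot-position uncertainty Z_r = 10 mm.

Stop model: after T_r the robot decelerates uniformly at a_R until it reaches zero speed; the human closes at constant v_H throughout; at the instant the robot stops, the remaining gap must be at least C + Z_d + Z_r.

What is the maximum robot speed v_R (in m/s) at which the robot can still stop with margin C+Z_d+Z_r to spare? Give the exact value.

collect terms ⇒ (1/3)·v_R² + (41/30)·v_R + (-11/2) = 0
  disc = (41/30)² − 4·(1/3)·(-11/2) = 8281/900 ; √disc = 91/30
  v_R = (−(41/30) + 91/30) / (2·(1/3)) = 5/2 m/s
check:
stop time T_s = (5/2)/(3/2) = 1.6667 s
reaction-phase robot travel = 2.5000·0.3000 = 0.7500 m
braking distance = 2.5000²/(2·1.5000) = 2.0833 m
human closes 1.6000·1.9667 = 3.1467 m
C+Z_d+Z_r = 0.2500+0.0200+0.0100 = 0.2800 m
sum ≈ 0.7500+2.0833+3.1467+0.2800 ≈ 6.2600 m = S ✓

v_R_max = 5/2 m/s = 2.5000 m/s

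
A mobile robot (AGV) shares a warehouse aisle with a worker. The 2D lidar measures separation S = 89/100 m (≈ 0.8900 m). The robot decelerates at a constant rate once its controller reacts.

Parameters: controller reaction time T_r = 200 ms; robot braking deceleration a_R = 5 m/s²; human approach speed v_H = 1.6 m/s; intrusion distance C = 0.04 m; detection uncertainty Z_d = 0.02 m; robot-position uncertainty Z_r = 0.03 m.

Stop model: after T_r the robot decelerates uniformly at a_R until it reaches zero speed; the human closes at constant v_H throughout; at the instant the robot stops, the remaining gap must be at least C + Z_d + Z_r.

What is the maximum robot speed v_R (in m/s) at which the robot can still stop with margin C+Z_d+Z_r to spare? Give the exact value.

at the boundary: (1/10)·v² + (13/25)·v + (-12/25) = 0
  disc = (13/25)² − 4·(1/10)·(-12/25) = 289/625 ; √disc = 17/25
  v_R = (−(13/25) + 17/25) / (2·(1/10)) = 4/5 m/s
check:
stop time T_s = (4/5)/5 = 0.1600 s
robot covers v_R·T_r = 0.8000·0.2000 = 0.1600 m before braking
robot under decel: 0.8000²/(2·5.0000) = 0.0640 m
human over T_r+T_s: 1.6000·(0.2000+0.1600) = 0.5760 m
margins: 0.0400+0.0200+0.0300 = 0.0900 m
sum ≈ 0.1600+0.0640+0.5760+0.0900 ≈ 0.8900 m = S ✓

v_R_max = 4/5 m/s = 0.8000 m/s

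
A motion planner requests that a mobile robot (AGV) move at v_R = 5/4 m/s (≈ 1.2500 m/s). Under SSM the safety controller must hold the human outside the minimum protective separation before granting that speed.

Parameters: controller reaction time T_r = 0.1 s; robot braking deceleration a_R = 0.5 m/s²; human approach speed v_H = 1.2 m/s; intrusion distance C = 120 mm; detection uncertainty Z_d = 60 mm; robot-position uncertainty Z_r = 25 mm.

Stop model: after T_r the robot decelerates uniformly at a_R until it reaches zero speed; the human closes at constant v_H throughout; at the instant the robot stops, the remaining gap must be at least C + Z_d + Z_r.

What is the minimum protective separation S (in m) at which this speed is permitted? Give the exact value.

braking lasts T_s = (5/4)/(1/2) = 2.5000 s
robot in T_r: 1.2500·0.1000 = 0.1250 m
robot under decel: 1.2500²/(2·0.5000) = 1.5625 m
human over T_r+T_s: 1.2000·(0.1000+2.5000) = 3.1200 m
C+Z_d+Z_r = 0.1200+0.0600+0.0250 = 0.2050 m
S_min ≈ 0.1250+1.5625+3.1200+0.2050  ⇒  S_min = 401/80 m

S_min = 401/80 m = 5.0125 m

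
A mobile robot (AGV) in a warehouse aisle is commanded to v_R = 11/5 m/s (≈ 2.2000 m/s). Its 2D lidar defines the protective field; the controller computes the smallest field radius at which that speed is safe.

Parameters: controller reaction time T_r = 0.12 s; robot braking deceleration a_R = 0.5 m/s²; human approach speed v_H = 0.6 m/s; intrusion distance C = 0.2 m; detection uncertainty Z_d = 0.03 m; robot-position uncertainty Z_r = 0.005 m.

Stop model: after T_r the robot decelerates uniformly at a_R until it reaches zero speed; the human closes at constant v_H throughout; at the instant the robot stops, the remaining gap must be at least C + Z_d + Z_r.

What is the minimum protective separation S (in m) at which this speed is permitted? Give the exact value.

T_s = v_R/a_R = (11/5)/(1/2) = 4.4000 s
reaction-phase robot travel = 2.2000·0.1200 = 0.2640 m
braking distance = 2.2000²/(2·0.5000) = 4.8400 m
human closes 0.6000·4.5200 = 2.7120 m
margins: 0.2000+0.0300+0.0050 = 0.2350 m
S_min ≈ 0.2640+4.8400+2.7120+0.2350  ⇒  S_min = 8051/1000 m

S_min = 8051/1000 m = 8.0510 m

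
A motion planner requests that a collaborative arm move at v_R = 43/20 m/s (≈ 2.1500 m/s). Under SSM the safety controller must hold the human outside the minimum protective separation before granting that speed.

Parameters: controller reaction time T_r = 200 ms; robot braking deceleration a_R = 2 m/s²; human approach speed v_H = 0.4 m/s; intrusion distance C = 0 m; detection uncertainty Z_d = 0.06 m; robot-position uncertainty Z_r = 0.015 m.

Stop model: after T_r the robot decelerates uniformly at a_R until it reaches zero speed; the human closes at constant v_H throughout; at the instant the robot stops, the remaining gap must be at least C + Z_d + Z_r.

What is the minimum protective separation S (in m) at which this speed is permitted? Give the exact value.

stop time T_s = (43/20)/2 = 1.0750 s
reaction-phase robot travel = 2.1500·0.2000 = 0.4300 m
braking distance = 2.1500²/(2·2.0000) = 1.1556 m
human over T_r+T_s: 0.4000·(0.2000+1.0750) = 0.5100 m
margins: 0.0000+0.0600+0.0150 = 0.0750 m
S_min ≈ 0.4300+1.1556+0.5100+0.0750  ⇒  S_min = 3473/1600 m

S_min = 3473/1600 m = 2.1706 m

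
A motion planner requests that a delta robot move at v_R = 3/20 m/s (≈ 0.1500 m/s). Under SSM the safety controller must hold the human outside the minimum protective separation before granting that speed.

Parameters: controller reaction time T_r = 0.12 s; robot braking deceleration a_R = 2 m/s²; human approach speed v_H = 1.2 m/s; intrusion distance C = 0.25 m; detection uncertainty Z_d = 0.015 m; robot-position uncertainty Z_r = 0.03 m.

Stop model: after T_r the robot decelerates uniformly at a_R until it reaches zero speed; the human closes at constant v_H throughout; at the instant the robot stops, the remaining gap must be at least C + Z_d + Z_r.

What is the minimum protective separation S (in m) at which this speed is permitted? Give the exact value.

stop time T_s = (3/20)/2 = 0.0750 s
reaction-phase robot travel = 0.1500·0.1200 = 0.0180 m
robot under decel: 0.1500²/(2·2.0000) = 0.0056 m
human over T_r+T_s: 1.2000·(0.1200+0.0750) = 0.2340 m
margins: 0.2500+0.0150+0.0300 = 0.2950 m
S_min ≈ 0.0180+0.0056+0.2340+0.2950  ⇒  S_min = 4421/8000 m

S_min = 4421/8000 m = 0.5526 m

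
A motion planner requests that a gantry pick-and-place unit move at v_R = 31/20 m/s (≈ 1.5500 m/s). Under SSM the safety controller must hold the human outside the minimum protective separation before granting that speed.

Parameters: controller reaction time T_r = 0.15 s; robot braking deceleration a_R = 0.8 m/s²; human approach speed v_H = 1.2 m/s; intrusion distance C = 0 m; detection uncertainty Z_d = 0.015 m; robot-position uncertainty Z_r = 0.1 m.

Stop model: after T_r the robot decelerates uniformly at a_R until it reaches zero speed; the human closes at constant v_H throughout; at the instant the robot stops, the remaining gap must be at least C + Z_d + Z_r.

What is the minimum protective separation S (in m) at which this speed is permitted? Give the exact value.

S_min = 13933/3200 m = 4.3541 m

T_s = v_R/a_R = (31/20)/(4/5) = 1.9375 s
robot in T_r: 1.5500·0.1500 = 0.2325 m
robot under decel: 1.5500²/(2·0.8000) = 1.5016 m
person approaches 1.2000·(0.1500+1.9375) = 2.5050 m
residual clearance needed = 0.0000+0.0150+0.1000 = 0.1150 m
S_min ≈ 0.2325+1.5016+2.5050+0.1150  ⇒  S_min = 13933/3200 m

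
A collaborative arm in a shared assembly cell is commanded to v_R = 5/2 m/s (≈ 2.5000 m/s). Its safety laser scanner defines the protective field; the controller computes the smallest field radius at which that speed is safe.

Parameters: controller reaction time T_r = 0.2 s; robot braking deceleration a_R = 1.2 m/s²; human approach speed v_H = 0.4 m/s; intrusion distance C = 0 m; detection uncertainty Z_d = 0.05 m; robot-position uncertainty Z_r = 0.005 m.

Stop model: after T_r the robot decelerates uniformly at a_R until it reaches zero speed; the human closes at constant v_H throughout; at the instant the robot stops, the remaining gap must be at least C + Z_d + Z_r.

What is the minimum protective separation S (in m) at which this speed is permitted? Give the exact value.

S_min = 1629/400 m = 4.0725 m

stop time T_s = (5/2)/(6/5) = 2.0833 s
robot in T_r: 2.5000·0.2000 = 0.5000 m
robot under decel: 2.5000²/(2·1.2000) = 2.6042 m
human over T_r+T_s: 0.4000·(0.2000+2.0833) = 0.9133 m
margins: 0.0000+0.0500+0.0050 = 0.0550 m
S_min ≈ 0.5000+2.6042+0.9133+0.0550  ⇒  S_min = 1629/400 m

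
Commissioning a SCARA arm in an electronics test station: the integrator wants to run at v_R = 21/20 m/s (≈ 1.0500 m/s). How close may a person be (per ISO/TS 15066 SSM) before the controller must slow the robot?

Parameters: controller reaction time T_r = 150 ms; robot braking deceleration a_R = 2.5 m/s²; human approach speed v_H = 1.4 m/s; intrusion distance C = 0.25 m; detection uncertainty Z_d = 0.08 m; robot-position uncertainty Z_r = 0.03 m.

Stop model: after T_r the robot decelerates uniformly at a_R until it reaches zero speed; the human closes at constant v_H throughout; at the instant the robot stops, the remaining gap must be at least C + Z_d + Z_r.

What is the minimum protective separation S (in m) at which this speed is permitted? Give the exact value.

S_min = 192/125 m = 1.5360 m

T_s = v_R/a_R = (21/20)/(5/2) = 0.4200 s
robot in T_r: 1.0500·0.1500 = 0.1575 m
robot covers 1.0500·0.4200 − ½·2.5000·0.4200² = 0.2205 m while stopping
person approaches 1.4000·(0.1500+0.4200) = 0.7980 m
C+Z_d+Z_r = 0.2500+0.0800+0.0300 = 0.3600 m
S_min ≈ 0.1575+0.2205+0.7980+0.3600  ⇒  S_min = 192/125 m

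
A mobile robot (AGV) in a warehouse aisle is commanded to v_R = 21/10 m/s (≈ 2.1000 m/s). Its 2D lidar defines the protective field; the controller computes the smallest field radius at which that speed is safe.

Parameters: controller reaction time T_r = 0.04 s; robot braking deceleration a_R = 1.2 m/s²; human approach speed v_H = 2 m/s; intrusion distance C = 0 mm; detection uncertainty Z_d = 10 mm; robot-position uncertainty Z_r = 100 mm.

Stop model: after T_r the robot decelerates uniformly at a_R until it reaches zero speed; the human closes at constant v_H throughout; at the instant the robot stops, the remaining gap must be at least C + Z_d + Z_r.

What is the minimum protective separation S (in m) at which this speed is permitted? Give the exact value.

stop time T_s = (21/10)/(6/5) = 1.7500 s
robot in T_r: 2.1000·0.0400 = 0.0840 m
braking distance = 2.1000²/(2·1.2000) = 1.8375 m
human over T_r+T_s: 2.0000·(0.0400+1.7500) = 3.5800 m
residual clearance needed = 0.0000+0.0100+0.1000 = 0.1100 m
S_min ≈ 0.0840+1.8375+3.5800+0.1100  ⇒  S_min = 11223/2000 m

S_min = 11223/2000 m = 5.6115 m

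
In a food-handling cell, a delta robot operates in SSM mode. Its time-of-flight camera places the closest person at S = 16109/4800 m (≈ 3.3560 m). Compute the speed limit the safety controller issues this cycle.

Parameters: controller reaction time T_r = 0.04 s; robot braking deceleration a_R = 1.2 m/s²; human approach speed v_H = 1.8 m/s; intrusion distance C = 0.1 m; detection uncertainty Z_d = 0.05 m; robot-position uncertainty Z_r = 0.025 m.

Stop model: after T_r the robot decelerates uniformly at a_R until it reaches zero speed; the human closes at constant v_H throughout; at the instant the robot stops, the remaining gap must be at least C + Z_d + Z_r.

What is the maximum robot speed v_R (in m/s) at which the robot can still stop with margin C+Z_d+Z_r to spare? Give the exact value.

at the boundary: (5/12)·v² + (77/50)·v + (-74617/24000) = 0
  disc = (77/50)² − 4·(5/12)·(-74617/24000) = 2719201/360000 ; √disc = 1649/600
  v_R = (−(77/50) + 1649/600) / (2·(5/12)) = 29/20 m/s
check:
braking lasts T_s = (29/20)/(6/5) = 1.2083 s
robot in T_r: 1.4500·0.0400 = 0.0580 m
braking distance = 1.4500²/(2·1.2000) = 0.8760 m
person approaches 1.8000·(0.0400+1.2083) = 2.2470 m
margins: 0.1000+0.0500+0.0250 = 0.1750 m
sum ≈ 0.0580+0.8760+2.2470+0.1750 ≈ 3.3560 m = S ✓

v_R_max = 29/20 m/s = 1.4500 m/s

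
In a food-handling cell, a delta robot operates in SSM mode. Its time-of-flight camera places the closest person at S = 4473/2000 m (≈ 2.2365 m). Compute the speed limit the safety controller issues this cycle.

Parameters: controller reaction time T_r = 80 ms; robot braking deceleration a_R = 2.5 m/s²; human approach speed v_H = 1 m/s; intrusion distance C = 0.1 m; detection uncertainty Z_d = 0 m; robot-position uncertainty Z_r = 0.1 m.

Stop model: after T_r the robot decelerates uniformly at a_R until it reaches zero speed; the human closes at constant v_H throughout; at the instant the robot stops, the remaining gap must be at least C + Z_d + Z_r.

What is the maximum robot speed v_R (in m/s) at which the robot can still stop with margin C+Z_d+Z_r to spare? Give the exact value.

v_R_max = 43/20 m/s = 2.1500 m/s

quadratic (1/5)·v² + (12/25)·v + (-3913/2000) = 0
  disc = (12/25)² − 4·(1/5)·(-3913/2000) = 4489/2500 ; √disc = 67/50
  v_R = (−(12/25) + 67/50) / (2·(1/5)) = 43/20 m/s
check:
T_s = v_R/a_R = (43/20)/(5/2) = 0.8600 s
reaction-phase robot travel = 2.1500·0.0800 = 0.1720 m
robot under decel: 2.1500²/(2·2.5000) = 0.9245 m
person approaches 1.0000·(0.0800+0.8600) = 0.9400 m
residual clearance needed = 0.1000+0.0000+0.1000 = 0.2000 m
sum ≈ 0.1720+0.9245+0.9400+0.2000 ≈ 2.2365 m = S ✓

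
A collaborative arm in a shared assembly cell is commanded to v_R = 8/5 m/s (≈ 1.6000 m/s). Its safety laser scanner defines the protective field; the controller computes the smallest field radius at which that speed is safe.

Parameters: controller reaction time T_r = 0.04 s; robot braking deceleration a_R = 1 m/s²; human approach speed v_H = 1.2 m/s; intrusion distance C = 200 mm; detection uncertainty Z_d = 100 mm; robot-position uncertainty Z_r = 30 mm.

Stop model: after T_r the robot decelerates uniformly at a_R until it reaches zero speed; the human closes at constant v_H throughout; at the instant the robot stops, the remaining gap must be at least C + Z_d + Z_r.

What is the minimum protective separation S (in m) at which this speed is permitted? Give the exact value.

braking lasts T_s = (8/5)/1 = 1.6000 s
robot in T_r: 1.6000·0.0400 = 0.0640 m
robot covers 1.6000·1.6000 − ½·1.0000·1.6000² = 1.2800 m while stopping
human closes 1.2000·1.6400 = 1.9680 m
margins: 0.2000+0.1000+0.0300 = 0.3300 m
S_min ≈ 0.0640+1.2800+1.9680+0.3300  ⇒  S_min = 1821/500 m

S_min = 1821/500 m = 3.6420 m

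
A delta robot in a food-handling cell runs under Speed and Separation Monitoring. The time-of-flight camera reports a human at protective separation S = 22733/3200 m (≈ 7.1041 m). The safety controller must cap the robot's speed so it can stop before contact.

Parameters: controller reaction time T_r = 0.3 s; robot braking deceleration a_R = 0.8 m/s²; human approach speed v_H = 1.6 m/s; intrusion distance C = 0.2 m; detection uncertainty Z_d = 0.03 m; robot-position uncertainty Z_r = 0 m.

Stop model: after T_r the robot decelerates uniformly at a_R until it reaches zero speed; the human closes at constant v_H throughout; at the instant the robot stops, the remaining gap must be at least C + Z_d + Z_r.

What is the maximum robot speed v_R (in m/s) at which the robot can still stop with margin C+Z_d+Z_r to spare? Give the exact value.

v_R_max = 37/20 m/s = 1.8500 m/s

quadratic (5/8)·v² + (23/10)·v + (-20461/3200) = 0
  disc = (23/10)² − 4·(5/8)·(-20461/3200) = 136161/6400 ; √disc = 369/80
  v_R = (−(23/10) + 369/80) / (2·(5/8)) = 37/20 m/s
check:
braking lasts T_s = (37/20)/(4/5) = 2.3125 s
robot covers v_R·T_r = 1.8500·0.3000 = 0.5550 m before braking
robot covers 1.8500·2.3125 − ½·0.8000·2.3125² = 2.1391 m while stopping
person approaches 1.6000·(0.3000+2.3125) = 4.1800 m
residual clearance needed = 0.2000+0.0300+0.0000 = 0.2300 m
sum ≈ 0.5550+2.1391+4.1800+0.2300 ≈ 7.1041 m = S ✓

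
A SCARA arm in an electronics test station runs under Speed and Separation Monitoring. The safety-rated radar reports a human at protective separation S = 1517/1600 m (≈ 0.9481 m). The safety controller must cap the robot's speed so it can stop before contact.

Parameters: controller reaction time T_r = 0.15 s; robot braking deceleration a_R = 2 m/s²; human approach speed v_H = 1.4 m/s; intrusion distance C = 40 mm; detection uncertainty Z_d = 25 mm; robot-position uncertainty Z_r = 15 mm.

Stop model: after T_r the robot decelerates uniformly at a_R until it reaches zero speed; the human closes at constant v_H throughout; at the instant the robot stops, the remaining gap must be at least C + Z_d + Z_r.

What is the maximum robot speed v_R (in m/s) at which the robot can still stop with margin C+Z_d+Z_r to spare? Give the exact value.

quadratic (1/4)·v² + (17/20)·v + (-1053/1600) = 0
  disc = (17/20)² − 4·(1/4)·(-1053/1600) = 2209/1600 ; √disc = 47/40
  v_R = (−(17/20) + 47/40) / (2·(1/4)) = 13/20 m/s
check:
stop time T_s = (13/20)/2 = 0.3250 s
robot in T_r: 0.6500·0.1500 = 0.0975 m
braking distance = 0.6500²/(2·2.0000) = 0.1056 m
human over T_r+T_s: 1.4000·(0.1500+0.3250) = 0.6650 m
margins: 0.0400+0.0250+0.0150 = 0.0800 m
sum ≈ 0.0975+0.1056+0.6650+0.0800 ≈ 0.9481 m = S ✓

v_R_max = 13/20 m/s = 0.6500 m/s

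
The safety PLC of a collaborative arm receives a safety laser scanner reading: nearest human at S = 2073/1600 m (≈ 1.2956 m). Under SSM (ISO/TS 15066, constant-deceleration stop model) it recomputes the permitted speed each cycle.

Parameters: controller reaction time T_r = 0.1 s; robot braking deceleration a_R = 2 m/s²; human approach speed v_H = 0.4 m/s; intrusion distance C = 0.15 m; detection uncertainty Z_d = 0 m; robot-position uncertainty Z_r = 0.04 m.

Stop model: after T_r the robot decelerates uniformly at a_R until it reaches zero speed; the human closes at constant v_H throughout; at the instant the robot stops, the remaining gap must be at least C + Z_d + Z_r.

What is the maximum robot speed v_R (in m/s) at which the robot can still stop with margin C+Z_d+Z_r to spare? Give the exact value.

v_R_max = 31/20 m/s = 1.5500 m/s

collect terms ⇒ (1/4)·v_R² + (3/10)·v_R + (-341/320) = 0
  disc = (3/10)² − 4·(1/4)·(-341/320) = 1849/1600 ; √disc = 43/40
  v_R = (−(3/10) + 43/40) / (2·(1/4)) = 31/20 m/s
check:
stop time T_s = (31/20)/2 = 0.7750 s
reaction-phase robot travel = 1.5500·0.1000 = 0.1550 m
braking distance = 1.5500²/(2·2.0000) = 0.6006 m
human over T_r+T_s: 0.4000·(0.1000+0.7750) = 0.3500 m
C+Z_d+Z_r = 0.1500+0.0000+0.0400 = 0.1900 m
sum ≈ 0.1550+0.6006+0.3500+0.1900 ≈ 1.2956 m = S ✓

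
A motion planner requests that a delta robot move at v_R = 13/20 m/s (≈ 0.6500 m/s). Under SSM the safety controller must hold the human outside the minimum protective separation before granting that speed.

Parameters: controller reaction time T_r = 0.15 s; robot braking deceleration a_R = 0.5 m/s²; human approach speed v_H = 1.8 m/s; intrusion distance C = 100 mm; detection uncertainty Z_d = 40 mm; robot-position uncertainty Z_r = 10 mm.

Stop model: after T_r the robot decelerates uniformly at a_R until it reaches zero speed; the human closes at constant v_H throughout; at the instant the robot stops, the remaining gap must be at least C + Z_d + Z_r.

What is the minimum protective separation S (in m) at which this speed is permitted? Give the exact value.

S_min = 82/25 m = 3.2800 m

T_s = v_R/a_R = (13/20)/(1/2) = 1.3000 s
reaction-phase robot travel = 0.6500·0.1500 = 0.0975 m
braking distance = 0.6500²/(2·0.5000) = 0.4225 m
human over T_r+T_s: 1.8000·(0.1500+1.3000) = 2.6100 m
residual clearance needed = 0.1000+0.0400+0.0100 = 0.1500 m
S_min ≈ 0.0975+0.4225+2.6100+0.1500  ⇒  S_min = 82/25 m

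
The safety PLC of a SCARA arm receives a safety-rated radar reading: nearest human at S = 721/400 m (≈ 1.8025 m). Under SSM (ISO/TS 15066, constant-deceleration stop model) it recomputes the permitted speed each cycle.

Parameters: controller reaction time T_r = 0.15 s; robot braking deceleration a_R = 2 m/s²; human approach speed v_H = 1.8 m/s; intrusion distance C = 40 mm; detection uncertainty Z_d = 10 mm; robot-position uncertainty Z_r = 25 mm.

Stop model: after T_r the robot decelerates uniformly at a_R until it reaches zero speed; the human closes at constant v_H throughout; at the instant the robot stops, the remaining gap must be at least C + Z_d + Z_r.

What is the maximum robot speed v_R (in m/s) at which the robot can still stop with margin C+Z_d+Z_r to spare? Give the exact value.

v_R_max = 11/10 m/s = 1.1000 m/s

at the boundary: (1/4)·v² + (21/20)·v + (-583/400) = 0
  disc = (21/20)² − 4·(1/4)·(-583/400) = 64/25 ; √disc = 8/5
  v_R = (−(21/20) + 8/5) / (2·(1/4)) = 11/10 m/s
check:
braking lasts T_s = (11/10)/2 = 0.5500 s
reaction-phase robot travel = 1.1000·0.1500 = 0.1650 m
robot under decel: 1.1000²/(2·2.0000) = 0.3025 m
human over T_r+T_s: 1.8000·(0.1500+0.5500) = 1.2600 m
C+Z_d+Z_r = 0.0400+0.0100+0.0250 = 0.0750 m
sum ≈ 0.1650+0.3025+1.2600+0.0750 ≈ 1.8025 m = S ✓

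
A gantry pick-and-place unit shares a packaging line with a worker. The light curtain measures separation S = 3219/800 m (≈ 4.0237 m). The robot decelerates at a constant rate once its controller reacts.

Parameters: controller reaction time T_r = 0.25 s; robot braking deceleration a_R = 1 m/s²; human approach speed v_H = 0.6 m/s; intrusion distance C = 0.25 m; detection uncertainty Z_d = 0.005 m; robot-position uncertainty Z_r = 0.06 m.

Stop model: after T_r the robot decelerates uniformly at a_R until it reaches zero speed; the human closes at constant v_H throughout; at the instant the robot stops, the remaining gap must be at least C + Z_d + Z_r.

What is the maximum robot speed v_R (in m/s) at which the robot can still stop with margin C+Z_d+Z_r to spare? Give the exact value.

collect terms ⇒ (1/2)·v_R² + (17/20)·v_R + (-2847/800) = 0
  disc = (17/20)² − 4·(1/2)·(-2847/800) = 196/25 ; √disc = 14/5
  v_R = (−(17/20) + 14/5) / (2·(1/2)) = 39/20 m/s
check:
T_s = v_R/a_R = (39/20)/1 = 1.9500 s
robot in T_r: 1.9500·0.2500 = 0.4875 m
robot covers 1.9500·1.9500 − ½·1.0000·1.9500² = 1.9013 m while stopping
human closes 0.6000·2.2000 = 1.3200 m
C+Z_d+Z_r = 0.2500+0.0050+0.0600 = 0.3150 m
sum ≈ 0.4875+1.9013+1.3200+0.3150 ≈ 4.0237 m = S ✓

v_R_max = 39/20 m/s = 1.9500 m/s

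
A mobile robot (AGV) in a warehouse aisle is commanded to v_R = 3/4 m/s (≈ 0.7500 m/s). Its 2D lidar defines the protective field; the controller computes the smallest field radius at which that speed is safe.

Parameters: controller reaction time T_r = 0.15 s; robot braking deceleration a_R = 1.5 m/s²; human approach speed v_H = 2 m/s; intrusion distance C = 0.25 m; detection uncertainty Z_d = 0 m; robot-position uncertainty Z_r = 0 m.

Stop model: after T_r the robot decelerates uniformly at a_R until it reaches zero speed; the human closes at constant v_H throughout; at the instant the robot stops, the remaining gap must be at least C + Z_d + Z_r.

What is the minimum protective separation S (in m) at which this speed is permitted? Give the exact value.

S_min = 37/20 m = 1.8500 m

T_s = v_R/a_R = (3/4)/(3/2) = 0.5000 s
robot in T_r: 0.7500·0.1500 = 0.1125 m
robot covers 0.7500·0.5000 − ½·1.5000·0.5000² = 0.1875 m while stopping
human over T_r+T_s: 2.0000·(0.1500+0.5000) = 1.3000 m
residual clearance needed = 0.2500+0.0000+0.0000 = 0.2500 m
S_min ≈ 0.1125+0.1875+1.3000+0.2500  ⇒  S_min = 37/20 m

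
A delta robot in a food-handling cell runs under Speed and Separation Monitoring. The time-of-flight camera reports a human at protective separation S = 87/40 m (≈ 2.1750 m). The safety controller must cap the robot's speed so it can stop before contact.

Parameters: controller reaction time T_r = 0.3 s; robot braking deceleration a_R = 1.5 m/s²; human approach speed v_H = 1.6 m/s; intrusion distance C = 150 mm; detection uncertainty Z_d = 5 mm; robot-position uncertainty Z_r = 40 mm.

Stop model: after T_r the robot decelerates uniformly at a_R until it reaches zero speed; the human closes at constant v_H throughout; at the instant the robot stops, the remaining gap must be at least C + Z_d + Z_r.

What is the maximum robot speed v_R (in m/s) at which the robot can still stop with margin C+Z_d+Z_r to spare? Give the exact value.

v_R_max = 9/10 m/s = 0.9000 m/s

quadratic (1/3)·v² + (41/30)·v + (-3/2) = 0
  disc = (41/30)² − 4·(1/3)·(-3/2) = 3481/900 ; √disc = 59/30
  v_R = (−(41/30) + 59/30) / (2·(1/3)) = 9/10 m/s
check:
stop time T_s = (9/10)/(3/2) = 0.6000 s
robot in T_r: 0.9000·0.3000 = 0.2700 m
robot covers 0.9000·0.6000 − ½·1.5000·0.6000² = 0.2700 m while stopping
human over T_r+T_s: 1.6000·(0.3000+0.6000) = 1.4400 m
margins: 0.1500+0.0050+0.0400 = 0.1950 m
sum ≈ 0.2700+0.2700+1.4400+0.1950 ≈ 2.1750 m = S ✓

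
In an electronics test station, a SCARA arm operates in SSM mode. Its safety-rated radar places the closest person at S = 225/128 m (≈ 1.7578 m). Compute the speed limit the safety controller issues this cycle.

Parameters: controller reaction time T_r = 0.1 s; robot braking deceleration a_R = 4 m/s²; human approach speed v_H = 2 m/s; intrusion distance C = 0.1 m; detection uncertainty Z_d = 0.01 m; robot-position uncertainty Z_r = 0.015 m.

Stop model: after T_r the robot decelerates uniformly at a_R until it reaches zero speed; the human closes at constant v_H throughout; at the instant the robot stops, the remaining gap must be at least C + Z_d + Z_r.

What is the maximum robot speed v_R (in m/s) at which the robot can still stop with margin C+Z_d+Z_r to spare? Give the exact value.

v_R_max = 7/4 m/s = 1.7500 m/s

collect terms ⇒ (1/8)·v_R² + (3/5)·v_R + (-917/640) = 0
  disc = (3/5)² − 4·(1/8)·(-917/640) = 6889/6400 ; √disc = 83/80
  v_R = (−(3/5) + 83/80) / (2·(1/8)) = 7/4 m/s
check:
stop time T_s = (7/4)/4 = 0.4375 s
reaction-phase robot travel = 1.7500·0.1000 = 0.1750 m
robot covers 1.7500·0.4375 − ½·4.0000·0.4375² = 0.3828 m while stopping
person approaches 2.0000·(0.1000+0.4375) = 1.0750 m
margins: 0.1000+0.0100+0.0150 = 0.1250 m
sum ≈ 0.1750+0.3828+1.0750+0.1250 ≈ 1.7578 m = S ✓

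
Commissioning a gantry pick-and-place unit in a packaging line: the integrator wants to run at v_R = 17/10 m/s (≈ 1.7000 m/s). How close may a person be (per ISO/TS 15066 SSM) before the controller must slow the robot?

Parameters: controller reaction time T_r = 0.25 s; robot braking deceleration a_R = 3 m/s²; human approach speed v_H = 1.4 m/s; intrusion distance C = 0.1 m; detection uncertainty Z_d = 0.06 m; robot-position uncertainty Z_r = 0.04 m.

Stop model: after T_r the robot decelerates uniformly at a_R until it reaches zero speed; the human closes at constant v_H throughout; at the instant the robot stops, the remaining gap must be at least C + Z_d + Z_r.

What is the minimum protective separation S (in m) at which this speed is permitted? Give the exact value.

S_min = 9/4 m = 2.2500 m

T_s = v_R/a_R = (17/10)/3 = 0.5667 s
robot covers v_R·T_r = 1.7000·0.2500 = 0.4250 m before braking
braking distance = 1.7000²/(2·3.0000) = 0.4817 m
human closes 1.4000·0.8167 = 1.1433 m
residual clearance needed = 0.1000+0.0600+0.0400 = 0.2000 m
S_min ≈ 0.4250+0.4817+1.1433+0.2000  ⇒  S_min = 9/4 m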